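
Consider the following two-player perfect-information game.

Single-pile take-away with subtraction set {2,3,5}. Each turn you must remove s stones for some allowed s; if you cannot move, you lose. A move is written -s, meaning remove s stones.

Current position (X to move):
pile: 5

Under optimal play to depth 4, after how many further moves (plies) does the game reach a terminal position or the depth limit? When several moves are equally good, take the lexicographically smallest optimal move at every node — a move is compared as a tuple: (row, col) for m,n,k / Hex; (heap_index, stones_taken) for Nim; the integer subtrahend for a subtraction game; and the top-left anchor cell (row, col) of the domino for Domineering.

p1 X@[5]: -2[3]-1 -3[2]-1 -5[0]+1*
p2 O@[0] terminal -1; root [5] d4

PV length from [5]: 1 ply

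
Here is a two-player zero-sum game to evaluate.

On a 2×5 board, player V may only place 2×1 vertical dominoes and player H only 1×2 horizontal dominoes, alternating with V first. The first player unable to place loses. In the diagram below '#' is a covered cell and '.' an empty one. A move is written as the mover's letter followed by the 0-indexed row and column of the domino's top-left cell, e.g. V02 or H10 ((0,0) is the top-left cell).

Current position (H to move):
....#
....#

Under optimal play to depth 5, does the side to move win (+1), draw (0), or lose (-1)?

[....#/....#] H move#1: H00:-1/##..#/....#, H01:+1/.##.#/....#*, H02:-1/..###/....#, H10:-1/....#/##..#, H11:+1/....#/.##.#, H12:-1/....#/..###
[.##.#/....#] V move#2: V00:-1/###.#/#...#*, V03:-1/.####/...##
[###.#/#...#] H move#3: H11:-1/###.#/###.#, H12:+1/###.#/#.###*
[###.#/#.###] end (terminal -1, V#4); searched ....#/....# to 5

value(....#/....#, H) = +1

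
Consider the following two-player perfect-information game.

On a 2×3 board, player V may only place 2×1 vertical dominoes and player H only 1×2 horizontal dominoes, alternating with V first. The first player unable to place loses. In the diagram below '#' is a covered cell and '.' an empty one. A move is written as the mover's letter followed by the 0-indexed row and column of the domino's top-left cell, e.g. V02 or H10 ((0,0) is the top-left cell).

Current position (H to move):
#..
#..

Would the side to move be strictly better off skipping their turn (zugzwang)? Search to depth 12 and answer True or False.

zugzwang(#../#.., H) = False

[#../#..] H move#1: H01:+1/###/#..*, H11:+1/#../###
[###/#..] end (terminal -1, V#2); searched #../#.. to 12
if H skipped the turn, V would face:
~ [#../#..] V move#1: V01:+1/##./##.*, V02:+1/#.#/#.#
~ [##./##.] end (terminal -1, H#2); searched #../#.. to 12
compare (H): move=+1 vs pass=-1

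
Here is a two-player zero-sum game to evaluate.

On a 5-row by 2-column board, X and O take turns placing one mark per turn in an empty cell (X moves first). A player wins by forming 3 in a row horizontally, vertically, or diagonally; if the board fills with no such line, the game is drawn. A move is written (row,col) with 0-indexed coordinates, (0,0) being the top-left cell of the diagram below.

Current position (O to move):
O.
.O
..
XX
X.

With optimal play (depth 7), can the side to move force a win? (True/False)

[O./.O/../XX/X.] O move#1: (0,1):-1/OO/.O/../XX/X., (1,0):-1/O./OO/../XX/X., (2,0):+0/O./.O/O./XX/X.*, (2,1):-1/O./.O/.O/XX/X., (4,1):-1/O./.O/../XX/XO
[O./.O/O./XX/X.] X move#2: (0,1):-1/OX/.O/O./XX/X., (1,0):+0/O./XO/O./XX/X.*, (2,1):-1/O./.O/OX/XX/X., (4,1):-1/O./.O/O./XX/XX
[O./XO/O./XX/X.] O move#3: (0,1):+0/OO/XO/O./XX/X.*, (2,1):+0/O./XO/OO/XX/X., (4,1):+0/O./XO/O./XX/XO
[OO/XO/O./XX/X.] X move#4: (2,1):+0/OO/XO/OX/XX/X.*, (4,1):-1/OO/XO/O./XX/XX
[OO/XO/OX/XX/X.] O move#5: (4,1):+0/OO/XO/OX/XX/XO*
[OO/XO/OX/XX/XO] end (terminal +0, X#6); searched O./.O/../XX/X. to 7

O winning at [O./.O/../XX/X.]: False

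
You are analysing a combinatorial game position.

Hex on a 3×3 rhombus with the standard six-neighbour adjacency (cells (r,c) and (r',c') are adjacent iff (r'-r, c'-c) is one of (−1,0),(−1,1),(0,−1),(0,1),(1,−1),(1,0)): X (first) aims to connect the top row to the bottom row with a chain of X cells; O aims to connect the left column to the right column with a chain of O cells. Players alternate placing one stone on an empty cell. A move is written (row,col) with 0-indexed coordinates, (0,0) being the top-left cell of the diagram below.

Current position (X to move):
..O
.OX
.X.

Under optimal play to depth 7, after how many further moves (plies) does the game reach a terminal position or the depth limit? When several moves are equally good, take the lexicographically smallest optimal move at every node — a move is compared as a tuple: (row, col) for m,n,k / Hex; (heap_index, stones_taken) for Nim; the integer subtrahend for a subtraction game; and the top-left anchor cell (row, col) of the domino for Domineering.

PV length from [..O/.OX/.X.]: 4 plies

ply 1, X at ..O/.OX/.X. | (0,0)=-1→X.O/.OX/.X.*; (0,1)=-1→.XO/.OX/.X.; (1,0)=-1→..O/XOX/.X.; (2,0)=-1→..O/.OX/XX.; (2,2)=-1→..O/.OX/.XX
ply 2, O at X.O/.OX/.X. | (0,1)=+1→XOO/.OX/.X.*; (1,0)=+1→X.O/OOX/.X.; (2,0)=+1→X.O/.OX/OX.; (2,2)=+1→X.O/.OX/.XO
ply 3, X at XOO/.OX/.X. | (1,0)=-1→XOO/XOX/.X.*; (2,0)=-1→XOO/.OX/XX.; (2,2)=-1→XOO/.OX/.XX
ply 4, O at XOO/XOX/.X. | (2,0)=+1→XOO/XOX/OX.*; (2,2)=-1→XOO/XOX/.XO
ply 5: XOO/XOX/OX. is terminal -1 (X); from ..O/.OX/.X. depth 7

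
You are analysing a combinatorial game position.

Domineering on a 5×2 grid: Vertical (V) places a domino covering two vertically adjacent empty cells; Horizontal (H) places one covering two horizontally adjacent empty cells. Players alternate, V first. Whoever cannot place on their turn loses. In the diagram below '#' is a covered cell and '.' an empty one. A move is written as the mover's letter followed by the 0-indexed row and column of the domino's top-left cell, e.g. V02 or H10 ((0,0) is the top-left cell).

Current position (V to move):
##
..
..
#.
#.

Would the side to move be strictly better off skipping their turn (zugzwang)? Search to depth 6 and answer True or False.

zugzwang(##/../../#./#., V) = False

[##/../../#./#.] V move#1: V10:+1/##/#./#./#./#.*, V11:+1/##/.#/.#/#./#., V21:-1/##/../.#/##/#., V31:-1/##/../../##/##
[##/#./#./#./#.] end (terminal -1, H#2); searched ##/../../#./#. to 6
suppose V passes — search the same position with H to move:
pass> [##/../../#./#.] H move#1: H10:-1/##/##/../#./#., H20:+1/##/../##/#./#.*
pass> [##/../##/#./#.] V move#2: V31:-1/##/../##/##/##*
pass> [##/../##/##/##] H move#3: H10:+1/##/##/##/##/##*
pass> [##/##/##/##/##] end (terminal -1, V#4); searched ##/../../#./#. to 6
for V: play +1, pass -1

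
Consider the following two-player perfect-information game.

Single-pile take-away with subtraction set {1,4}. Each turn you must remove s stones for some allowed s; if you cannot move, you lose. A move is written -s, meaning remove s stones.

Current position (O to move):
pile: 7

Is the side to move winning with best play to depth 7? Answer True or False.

O winning at [7]: False

[7] O move#1: -1:-1/6*, -4:-1/3
[6] X move#2: -1:+1/5*, -4:+1/2
[5] O move#3: -1:-1/4*, -4:-1/1
[4] X move#4: -1:-1/3, -4:+1/0*
[0] end (terminal -1, O#5); searched 7 to 7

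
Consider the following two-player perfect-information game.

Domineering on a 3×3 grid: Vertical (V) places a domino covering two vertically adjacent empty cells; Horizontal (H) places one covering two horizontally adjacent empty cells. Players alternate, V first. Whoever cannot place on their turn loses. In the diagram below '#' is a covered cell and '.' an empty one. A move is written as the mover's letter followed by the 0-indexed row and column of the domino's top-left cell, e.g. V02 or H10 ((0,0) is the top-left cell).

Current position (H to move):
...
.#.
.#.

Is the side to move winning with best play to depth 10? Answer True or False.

H winning at [.../.#./.#.]: False

[.../.#./.#.] H move#1: H00:-1/##./.#./.#.*, H01:-1/.##/.#./.#.
[##./.#./.#.] V move#2: V02:+1/###/.##/.#.*, V10:+1/##./##./##., V12:+1/##./.##/.##
[###/.##/.#.] end (terminal -1, H#3); searched .../.#./.#. to 10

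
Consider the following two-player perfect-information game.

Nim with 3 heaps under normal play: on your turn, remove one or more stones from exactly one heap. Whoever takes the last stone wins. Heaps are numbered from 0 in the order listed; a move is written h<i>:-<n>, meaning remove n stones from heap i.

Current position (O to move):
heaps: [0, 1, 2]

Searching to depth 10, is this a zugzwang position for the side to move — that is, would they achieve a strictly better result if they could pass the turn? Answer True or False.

[(0,1,2)] O move#1: h1:-1:-1/(0,0,2), h2:-1:+1/(0,1,1)*, h2:-2:-1/(0,1,0)
[(0,1,1)] X move#2: h1:-1:-1/(0,0,1)*, h2:-1:-1/(0,1,0)
[(0,0,1)] O move#3: h2:-1:+1/(0,0,0)*
[(0,0,0)] end (terminal -1, X#4); searched (0,1,2) to 10
if O skipped the turn, X would face:
~ [(0,1,2)] X move#1: h1:-1:-1/(0,0,2), h2:-1:+1/(0,1,1)*, h2:-2:-1/(0,1,0)
~ [(0,1,1)] O move#2: h1:-1:-1/(0,0,1)*, h2:-1:-1/(0,1,0)
~ [(0,0,1)] X move#3: h2:-1:+1/(0,0,0)*
~ [(0,0,0)] end (terminal -1, O#4); searched (0,1,2) to 10
compare (O): move=+1 vs pass=-1

zugzwang((0,1,2), O) = False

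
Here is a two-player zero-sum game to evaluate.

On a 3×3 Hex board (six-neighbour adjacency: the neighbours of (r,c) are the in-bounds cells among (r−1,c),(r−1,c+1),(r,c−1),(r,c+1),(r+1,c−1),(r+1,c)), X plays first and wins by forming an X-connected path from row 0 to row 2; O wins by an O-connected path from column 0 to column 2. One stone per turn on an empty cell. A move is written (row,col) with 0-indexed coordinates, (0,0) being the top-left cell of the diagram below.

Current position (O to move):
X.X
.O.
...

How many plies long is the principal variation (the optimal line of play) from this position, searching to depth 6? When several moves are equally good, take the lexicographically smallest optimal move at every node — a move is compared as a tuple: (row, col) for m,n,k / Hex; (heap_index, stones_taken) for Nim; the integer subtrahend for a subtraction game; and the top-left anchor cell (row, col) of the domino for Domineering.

ply 1, O at X.X/.O./... | (0,1)=-1→XOX/.O./...; (1,0)=-1→X.X/OO./...; (1,2)=+1→X.X/.OO/...*; (2,0)=-1→X.X/.O./O..; (2,1)=+1→X.X/.O./.O.; (2,2)=+1→X.X/.O./..O
ply 2, X at X.X/.OO/... | (0,1)=-1→XXX/.OO/...*; (1,0)=-1→X.X/XOO/...; (2,0)=-1→X.X/.OO/X..; (2,1)=-1→X.X/.OO/.X.; (2,2)=-1→X.X/.OO/..X
ply 3, O at XXX/.OO/... | (1,0)=+1→XXX/OOO/...*; (2,0)=+1→XXX/.OO/O..; (2,1)=+1→XXX/.OO/.O.; (2,2)=+1→XXX/.OO/..O
ply 4: XXX/OOO/... is terminal -1 (X); from X.X/.O./... depth 6

PV length from [X.X/.O./...]: 3 plies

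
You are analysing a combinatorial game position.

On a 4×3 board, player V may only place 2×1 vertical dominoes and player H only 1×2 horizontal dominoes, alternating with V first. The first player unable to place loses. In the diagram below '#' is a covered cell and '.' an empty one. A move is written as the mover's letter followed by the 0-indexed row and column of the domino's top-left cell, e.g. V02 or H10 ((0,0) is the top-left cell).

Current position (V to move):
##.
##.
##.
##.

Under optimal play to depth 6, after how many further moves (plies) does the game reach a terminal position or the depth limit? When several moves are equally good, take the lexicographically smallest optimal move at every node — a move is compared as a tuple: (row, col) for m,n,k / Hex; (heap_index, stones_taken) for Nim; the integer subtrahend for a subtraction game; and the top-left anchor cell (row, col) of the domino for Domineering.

PV length from [##./##./##./##.]: 1 ply

p1 V@[##./##./##./##.]: V02[###/###/##./##.]+1* V12[##./###/###/##.]+1 V22[##./##./###/###]+1
p2 H@[###/###/##./##.] terminal -1; root [##./##./##./##.] d6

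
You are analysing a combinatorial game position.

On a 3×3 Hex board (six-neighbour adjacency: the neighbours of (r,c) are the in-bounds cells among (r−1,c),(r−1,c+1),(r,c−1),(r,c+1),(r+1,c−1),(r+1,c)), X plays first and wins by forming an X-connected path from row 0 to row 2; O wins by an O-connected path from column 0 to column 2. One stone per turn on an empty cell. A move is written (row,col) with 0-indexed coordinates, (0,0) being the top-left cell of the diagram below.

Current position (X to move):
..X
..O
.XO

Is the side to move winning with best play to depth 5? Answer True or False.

ply 1, X at ..X/..O/.XO | (0,0)=-1→X.X/..O/.XO; (0,1)=-1→.XX/..O/.XO; (1,0)=+1→..X/X.O/.XO*; (1,1)=+1→..X/.XO/.XO; (2,0)=+1→..X/..O/XXO
ply 2, O at ..X/X.O/.XO | (0,0)=-1→O.X/X.O/.XO*; (0,1)=-1→.OX/X.O/.XO; (1,1)=-1→..X/XOO/.XO; (2,0)=-1→..X/X.O/OXO
ply 3, X at O.X/X.O/.XO | (0,1)=+1→OXX/X.O/.XO*; (1,1)=+1→O.X/XXO/.XO; (2,0)=+1→O.X/X.O/XXO
ply 4, O at OXX/X.O/.XO | (1,1)=-1→OXX/XOO/.XO*; (2,0)=-1→OXX/X.O/OXO
ply 5, X at OXX/XOO/.XO | (2,0)=+1→OXX/XOO/XXO*
ply 6: OXX/XOO/XXO is terminal -1 (O); from ..X/..O/.XO depth 5

X winning at [..X/..O/.XO]: True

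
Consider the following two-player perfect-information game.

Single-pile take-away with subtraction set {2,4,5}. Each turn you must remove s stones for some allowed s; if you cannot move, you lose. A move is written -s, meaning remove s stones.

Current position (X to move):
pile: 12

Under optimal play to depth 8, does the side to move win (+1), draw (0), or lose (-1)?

p1 X@[12]: -2[10]-1 -4[8]+1* -5[7]+1
p2 O@[8]: -2[6]-1* -4[4]-1 -5[3]-1
p3 X@[6]: -2[4]-1 -4[2]-1 -5[1]+1*
p4 O@[1] terminal -1; root [12] d8

value(12, X) = +1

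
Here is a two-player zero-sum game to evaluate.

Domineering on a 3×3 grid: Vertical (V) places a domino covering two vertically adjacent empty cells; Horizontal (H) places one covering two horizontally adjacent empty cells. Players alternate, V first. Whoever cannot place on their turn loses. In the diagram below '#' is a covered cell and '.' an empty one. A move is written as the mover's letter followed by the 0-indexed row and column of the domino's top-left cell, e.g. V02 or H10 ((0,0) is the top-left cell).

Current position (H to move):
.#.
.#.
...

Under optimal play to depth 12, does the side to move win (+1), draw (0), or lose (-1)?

p1 H@[.#./.#./...]: H20[.#./.#./##.]-1* H21[.#./.#./.##]-1
p2 V@[.#./.#./##.]: V00[##./##./##.]+1* V02[.##/.##/##.]+1 V12[.#./.##/###]+1
p3 H@[##./##./##.] terminal -1; root [.#./.#./...] d12

value(.#./.#./..., H) = -1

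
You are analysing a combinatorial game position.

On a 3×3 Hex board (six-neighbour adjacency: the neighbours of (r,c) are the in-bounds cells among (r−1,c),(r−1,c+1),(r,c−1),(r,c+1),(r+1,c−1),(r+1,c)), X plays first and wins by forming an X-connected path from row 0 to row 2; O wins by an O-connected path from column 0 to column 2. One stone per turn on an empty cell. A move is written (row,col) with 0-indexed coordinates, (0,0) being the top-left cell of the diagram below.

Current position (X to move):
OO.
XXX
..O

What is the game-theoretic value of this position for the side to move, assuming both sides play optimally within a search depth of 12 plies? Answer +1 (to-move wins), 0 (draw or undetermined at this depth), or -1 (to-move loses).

value(OO./XXX/..O, X) = +1

[OO./XXX/..O] X move#1: (0,2):+1/OOX/XXX/..O*, (2,0):-1/OO./XXX/X.O, (2,1):-1/OO./XXX/.XO
[OOX/XXX/..O] O move#2: (2,0):-1/OOX/XXX/O.O*, (2,1):-1/OOX/XXX/.OO
[OOX/XXX/O.O] X move#3: (2,1):+1/OOX/XXX/OXO*
[OOX/XXX/OXO] end (terminal -1, O#4); searched OO./XXX/..O to 12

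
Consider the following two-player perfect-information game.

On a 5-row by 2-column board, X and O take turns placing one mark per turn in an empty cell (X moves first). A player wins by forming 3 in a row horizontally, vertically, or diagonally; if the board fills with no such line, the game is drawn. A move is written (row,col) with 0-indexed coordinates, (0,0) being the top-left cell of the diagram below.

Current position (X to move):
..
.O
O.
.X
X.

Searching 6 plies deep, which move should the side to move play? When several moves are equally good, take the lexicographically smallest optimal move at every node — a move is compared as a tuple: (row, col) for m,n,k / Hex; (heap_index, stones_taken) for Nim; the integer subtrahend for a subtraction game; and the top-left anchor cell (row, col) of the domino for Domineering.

X's best at [../.O/O./.X/X.]: (0,0)

[../.O/O./.X/X.] X move#1: (0,0):+0/X./.O/O./.X/X.*, (0,1):-1/.X/.O/O./.X/X., (1,0):+0/../XO/O./.X/X., (2,1):+0/../.O/OX/.X/X., (3,0):+0/../.O/O./XX/X., (4,1):-1/../.O/O./.X/XX
[X./.O/O./.X/X.] O move#2: (0,1):+0/XO/.O/O./.X/X.*, (1,0):+0/X./OO/O./.X/X., (2,1):+0/X./.O/OO/.X/X., (3,0):+0/X./.O/O./OX/X., (4,1):+0/X./.O/O./.X/XO
[XO/.O/O./.X/X.] X move#3: (1,0):-1/XO/XO/O./.X/X., (2,1):+0/XO/.O/OX/.X/X.*, (3,0):-1/XO/.O/O./XX/X., (4,1):-1/XO/.O/O./.X/XX
[XO/.O/OX/.X/X.] O move#4: (1,0):-1/XO/OO/OX/.X/X., (3,0):-1/XO/.O/OX/OX/X., (4,1):+0/XO/.O/OX/.X/XO*
[XO/.O/OX/.X/XO] X move#5: (1,0):+0/XO/XO/OX/.X/XO*, (3,0):+0/XO/.O/OX/XX/XO
[XO/XO/OX/.X/XO] O move#6: (3,0):+0/XO/XO/OX/OX/XO*
[XO/XO/OX/OX/XO] end (terminal +0, X#7); searched ../.O/O./.X/X. to 6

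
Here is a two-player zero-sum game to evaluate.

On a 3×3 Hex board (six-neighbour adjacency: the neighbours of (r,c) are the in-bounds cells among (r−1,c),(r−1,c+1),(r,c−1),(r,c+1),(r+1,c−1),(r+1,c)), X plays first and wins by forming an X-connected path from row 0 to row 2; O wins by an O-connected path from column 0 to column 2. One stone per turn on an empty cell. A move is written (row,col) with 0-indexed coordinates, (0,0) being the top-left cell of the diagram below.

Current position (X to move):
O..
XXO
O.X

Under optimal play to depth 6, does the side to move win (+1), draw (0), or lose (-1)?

value(O../XXO/O.X, X) = +1

ply 1, X at O../XXO/O.X | (0,1)=-1→OX./XXO/O.X; (0,2)=-1→O.X/XXO/O.X; (2,1)=+1→O../XXO/OXX*
ply 2, O at O../XXO/OXX | (0,1)=-1→OO./XXO/OXX*; (0,2)=-1→O.O/XXO/OXX
ply 3, X at OO./XXO/OXX | (0,2)=+1→OOX/XXO/OXX*
ply 4: OOX/XXO/OXX is terminal -1 (O); from O../XXO/O.X depth 6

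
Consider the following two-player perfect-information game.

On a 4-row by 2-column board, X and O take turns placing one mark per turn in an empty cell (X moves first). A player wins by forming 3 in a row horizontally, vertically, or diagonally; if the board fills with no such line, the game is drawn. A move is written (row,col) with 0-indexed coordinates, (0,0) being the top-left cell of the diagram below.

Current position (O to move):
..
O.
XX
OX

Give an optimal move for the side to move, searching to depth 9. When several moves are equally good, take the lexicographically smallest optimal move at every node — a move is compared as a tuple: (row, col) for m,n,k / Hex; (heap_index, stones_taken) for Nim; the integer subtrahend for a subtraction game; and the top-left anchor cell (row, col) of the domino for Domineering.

O's best at [../O./XX/OX]: (1,1)

[../O./XX/OX] O move#1: (0,0):-1/O./O./XX/OX, (0,1):-1/.O/O./XX/OX, (1,1):+0/../OO/XX/OX*
[../OO/XX/OX] X move#2: (0,0):+0/X./OO/XX/OX*, (0,1):+0/.X/OO/XX/OX
[X./OO/XX/OX] O move#3: (0,1):+0/XO/OO/XX/OX*
[XO/OO/XX/OX] end (terminal +0, X#4); searched ../O./XX/OX to 9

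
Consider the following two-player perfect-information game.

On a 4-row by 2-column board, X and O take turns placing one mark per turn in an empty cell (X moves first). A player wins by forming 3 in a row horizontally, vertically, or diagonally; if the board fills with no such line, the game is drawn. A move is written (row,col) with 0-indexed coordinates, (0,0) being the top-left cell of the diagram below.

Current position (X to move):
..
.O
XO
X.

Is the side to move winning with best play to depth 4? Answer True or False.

p1 X@[../.O/XO/X.]: (0,0)[X./.O/XO/X.]-1 (0,1)[.X/.O/XO/X.]-1 (1,0)[../XO/XO/X.]+1* (3,1)[../.O/XO/XX]-1
p2 O@[../XO/XO/X.] terminal -1; root [../.O/XO/X.] d4

X winning at [../.O/XO/X.]: True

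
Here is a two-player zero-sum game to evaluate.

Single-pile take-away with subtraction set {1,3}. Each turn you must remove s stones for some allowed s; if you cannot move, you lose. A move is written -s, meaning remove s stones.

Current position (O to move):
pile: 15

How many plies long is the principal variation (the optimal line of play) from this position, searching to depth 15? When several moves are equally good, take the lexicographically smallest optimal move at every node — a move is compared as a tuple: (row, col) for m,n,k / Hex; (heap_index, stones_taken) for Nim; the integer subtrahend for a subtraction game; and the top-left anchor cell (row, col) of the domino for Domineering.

PV length from [15]: 15 plies

ply 1, O at 15 | -1=+1→14*; -3=+1→12
ply 2, X at 14 | -1=-1→13*; -3=-1→11
ply 3, O at 13 | -1=+1→12*; -3=+1→10
ply 4, X at 12 | -1=-1→11*; -3=-1→9
ply 5, O at 11 | -1=+1→10*; -3=+1→8
ply 6, X at 10 | -1=-1→9*; -3=-1→7
ply 7, O at 9 | -1=+1→8*; -3=+1→6
ply 8, X at 8 | -1=-1→7*; -3=-1→5
ply 9, O at 7 | -1=+1→6*; -3=+1→4
ply 10, X at 6 | -1=-1→5*; -3=-1→3
ply 11, O at 5 | -1=+1→4*; -3=+1→2
ply 12, X at 4 | -1=-1→3*; -3=-1→1
ply 13, O at 3 | -1=+1→2*; -3=+1→0
ply 14, X at 2 | -1=-1→1*
ply 15, O at 1 | -1=+1→0*
ply 16: 0 is terminal -1 (X); from 15 depth 15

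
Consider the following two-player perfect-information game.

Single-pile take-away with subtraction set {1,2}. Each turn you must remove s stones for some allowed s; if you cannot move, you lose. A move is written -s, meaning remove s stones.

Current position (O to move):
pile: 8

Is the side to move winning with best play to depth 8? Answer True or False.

[8] O move#1: -1:-1/7, -2:+1/6*
[6] X move#2: -1:-1/5*, -2:-1/4
[5] O move#3: -1:-1/4, -2:+1/3*
[3] X move#4: -1:-1/2*, -2:-1/1
[2] O move#5: -1:-1/1, -2:+1/0*
[0] end (terminal -1, X#6); searched 8 to 8

O winning at [8]: True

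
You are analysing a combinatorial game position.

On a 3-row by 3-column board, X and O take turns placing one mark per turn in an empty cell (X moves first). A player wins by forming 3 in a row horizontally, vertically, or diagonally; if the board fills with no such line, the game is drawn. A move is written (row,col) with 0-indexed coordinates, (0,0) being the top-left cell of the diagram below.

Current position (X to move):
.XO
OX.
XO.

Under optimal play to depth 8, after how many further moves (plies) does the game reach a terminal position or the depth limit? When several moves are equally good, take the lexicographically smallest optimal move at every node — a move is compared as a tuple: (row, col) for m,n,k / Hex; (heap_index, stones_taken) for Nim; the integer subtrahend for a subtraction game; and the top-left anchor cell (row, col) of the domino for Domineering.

[.XO/OX./XO.] X move#1: (0,0):+0/XXO/OX./XO.*, (1,2):+0/.XO/OXX/XO., (2,2):+0/.XO/OX./XOX
[XXO/OX./XO.] O move#2: (1,2):-1/XXO/OXO/XO., (2,2):+0/XXO/OX./XOO*
[XXO/OX./XOO] X move#3: (1,2):+0/XXO/OXX/XOO*
[XXO/OXX/XOO] end (terminal +0, O#4); searched .XO/OX./XO. to 8

PV length from [.XO/OX./XO.]: 3 plies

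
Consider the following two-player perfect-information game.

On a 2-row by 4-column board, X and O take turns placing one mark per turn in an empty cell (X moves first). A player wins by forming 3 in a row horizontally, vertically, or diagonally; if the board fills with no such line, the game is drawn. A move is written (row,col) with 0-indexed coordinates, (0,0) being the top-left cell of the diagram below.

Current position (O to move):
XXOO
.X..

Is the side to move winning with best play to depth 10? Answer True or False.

ply 1, O at XXOO/.X.. | (1,0)=+0→XXOO/OX..*; (1,2)=+0→XXOO/.XO.; (1,3)=+0→XXOO/.X.O
ply 2, X at XXOO/OX.. | (1,2)=+0→XXOO/OXX.*; (1,3)=+0→XXOO/OX.X
ply 3, O at XXOO/OXX. | (1,3)=+0→XXOO/OXXO*
ply 4: XXOO/OXXO is terminal +0 (X); from XXOO/.X.. depth 10

O winning at [XXOO/.X..]: False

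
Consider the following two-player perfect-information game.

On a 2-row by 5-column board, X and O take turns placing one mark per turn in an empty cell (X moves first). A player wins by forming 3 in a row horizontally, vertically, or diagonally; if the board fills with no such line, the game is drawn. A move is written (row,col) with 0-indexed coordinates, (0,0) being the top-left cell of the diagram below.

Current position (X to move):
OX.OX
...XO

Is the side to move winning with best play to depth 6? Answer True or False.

p1 X@[OX.OX/...XO]: (0,2)[OXXOX/...XO]+0* (1,0)[OX.OX/X..XO]+0 (1,1)[OX.OX/.X.XO]+0 (1,2)[OX.OX/..XXO]+0
p2 O@[OXXOX/...XO]: (1,0)[OXXOX/O..XO]+0* (1,1)[OXXOX/.O.XO]+0 (1,2)[OXXOX/..OXO]+0
p3 X@[OXXOX/O..XO]: (1,1)[OXXOX/OX.XO]+0* (1,2)[OXXOX/O.XXO]+0
p4 O@[OXXOX/OX.XO]: (1,2)[OXXOX/OXOXO]+0*
p5 X@[OXXOX/OXOXO] terminal +0; root [OX.OX/...XO] d6

X winning at [OX.OX/...XO]: False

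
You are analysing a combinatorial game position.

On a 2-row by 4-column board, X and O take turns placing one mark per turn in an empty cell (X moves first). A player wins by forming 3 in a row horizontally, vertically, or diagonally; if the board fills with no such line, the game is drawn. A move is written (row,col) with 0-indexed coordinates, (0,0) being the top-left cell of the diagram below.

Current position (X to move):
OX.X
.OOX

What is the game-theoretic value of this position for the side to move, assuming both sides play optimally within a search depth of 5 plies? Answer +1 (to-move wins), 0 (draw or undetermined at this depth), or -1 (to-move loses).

p1 X@[OX.X/.OOX]: (0,2)[OXXX/.OOX]+1* (1,0)[OX.X/XOOX]+0
p2 O@[OXXX/.OOX] terminal -1; root [OX.X/.OOX] d5

value(OX.X/.OOX, X) = +1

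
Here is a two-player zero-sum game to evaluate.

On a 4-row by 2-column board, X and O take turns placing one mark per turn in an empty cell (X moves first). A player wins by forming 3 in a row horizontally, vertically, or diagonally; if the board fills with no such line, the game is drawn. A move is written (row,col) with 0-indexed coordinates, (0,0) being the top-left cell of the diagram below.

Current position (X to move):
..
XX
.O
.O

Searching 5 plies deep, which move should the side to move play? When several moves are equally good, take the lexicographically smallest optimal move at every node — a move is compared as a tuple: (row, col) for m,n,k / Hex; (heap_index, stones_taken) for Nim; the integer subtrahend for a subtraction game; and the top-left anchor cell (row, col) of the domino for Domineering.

X's best at [../XX/.O/.O]: (2,0)

ply 1, X at ../XX/.O/.O | (0,0)=+0→X./XX/.O/.O; (0,1)=+0→.X/XX/.O/.O; (2,0)=+1→../XX/XO/.O*; (3,0)=+0→../XX/.O/XO
ply 2, O at ../XX/XO/.O | (0,0)=-1→O./XX/XO/.O*; (0,1)=-1→.O/XX/XO/.O; (3,0)=-1→../XX/XO/OO
ply 3, X at O./XX/XO/.O | (0,1)=+0→OX/XX/XO/.O; (3,0)=+1→O./XX/XO/XO*
ply 4: O./XX/XO/XO is terminal -1 (O); from ../XX/.O/.O depth 5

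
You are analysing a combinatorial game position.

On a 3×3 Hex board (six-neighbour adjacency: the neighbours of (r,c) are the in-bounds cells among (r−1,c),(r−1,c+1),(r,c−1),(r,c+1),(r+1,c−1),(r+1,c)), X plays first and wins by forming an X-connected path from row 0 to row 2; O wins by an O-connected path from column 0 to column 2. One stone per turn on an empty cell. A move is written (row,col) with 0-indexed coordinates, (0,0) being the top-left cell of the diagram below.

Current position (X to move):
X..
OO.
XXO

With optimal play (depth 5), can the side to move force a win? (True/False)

X winning at [X../OO./XXO]: False

[X../OO./XXO] X move#1: (0,1):-1/XX./OO./XXO*, (0,2):-1/X.X/OO./XXO, (1,2):-1/X../OOX/XXO
[XX./OO./XXO] O move#2: (0,2):+1/XXO/OO./XXO*, (1,2):+1/XX./OOO/XXO
[XXO/OO./XXO] end (terminal -1, X#3); searched X../OO./XXO to 5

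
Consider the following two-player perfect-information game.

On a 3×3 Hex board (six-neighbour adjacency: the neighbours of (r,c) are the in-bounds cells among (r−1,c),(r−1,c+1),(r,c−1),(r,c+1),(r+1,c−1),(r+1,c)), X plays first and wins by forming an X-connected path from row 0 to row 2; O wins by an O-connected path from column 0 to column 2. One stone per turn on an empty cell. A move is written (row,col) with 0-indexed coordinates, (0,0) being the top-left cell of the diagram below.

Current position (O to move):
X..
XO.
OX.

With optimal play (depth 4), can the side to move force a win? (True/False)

p1 O@[X../XO./OX.]: (0,1)[XO./XO./OX.]+1* (0,2)[X.O/XO./OX.]+1 (1,2)[X../XOO/OX.]+1 (2,2)[X../XO./OXO]+1
p2 X@[XO./XO./OX.]: (0,2)[XOX/XO./OX.]-1* (1,2)[XO./XOX/OX.]-1 (2,2)[XO./XO./OXX]-1
p3 O@[XOX/XO./OX.]: (1,2)[XOX/XOO/OX.]+1* (2,2)[XOX/XO./OXO]-1
p4 X@[XOX/XOO/OX.] terminal -1; root [X../XO./OX.] d4

O winning at [X../XO./OX.]: True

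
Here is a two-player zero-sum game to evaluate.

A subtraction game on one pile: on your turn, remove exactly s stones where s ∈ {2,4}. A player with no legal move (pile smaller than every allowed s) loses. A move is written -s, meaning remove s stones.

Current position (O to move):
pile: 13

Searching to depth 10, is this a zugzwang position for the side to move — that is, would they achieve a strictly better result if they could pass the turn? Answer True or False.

zugzwang(13, O) = True

p1 O@[13]: -2[11]-1* -4[9]-1
p2 X@[11]: -2[9]-1 -4[7]+1*
p3 O@[7]: -2[5]-1* -4[3]-1
p4 X@[5]: -2[3]-1 -4[1]+1*
p5 O@[1] terminal -1; root [13] d10
pass branch (X moves first from the same position):
  | p1 X@[13]: -2[11]-1* -4[9]-1
  | p2 O@[11]: -2[9]-1 -4[7]+1*
  | p3 X@[7]: -2[5]-1* -4[3]-1
  | p4 O@[5]: -2[3]-1 -4[1]+1*
  | p5 X@[1] terminal -1; root [13] d10
O moving scores -1; O passing scores +1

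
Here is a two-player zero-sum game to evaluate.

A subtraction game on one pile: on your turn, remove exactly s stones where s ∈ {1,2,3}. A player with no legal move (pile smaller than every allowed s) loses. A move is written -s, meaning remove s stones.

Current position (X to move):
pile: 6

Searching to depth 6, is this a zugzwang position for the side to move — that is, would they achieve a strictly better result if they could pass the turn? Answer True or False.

p1 X@[6]: -1[5]-1 -2[4]+1* -3[3]-1
p2 O@[4]: -1[3]-1* -2[2]-1 -3[1]-1
p3 X@[3]: -1[2]-1 -2[1]-1 -3[0]+1*
p4 O@[0] terminal -1; root [6] d6
pass branch (O moves first from the same position):
  | p1 O@[6]: -1[5]-1 -2[4]+1* -3[3]-1
  | p2 X@[4]: -1[3]-1* -2[2]-1 -3[1]-1
  | p3 O@[3]: -1[2]-1 -2[1]-1 -3[0]+1*
  | p4 X@[0] terminal -1; root [6] d6
X moving scores +1; X passing scores -1

zugzwang(6, X) = False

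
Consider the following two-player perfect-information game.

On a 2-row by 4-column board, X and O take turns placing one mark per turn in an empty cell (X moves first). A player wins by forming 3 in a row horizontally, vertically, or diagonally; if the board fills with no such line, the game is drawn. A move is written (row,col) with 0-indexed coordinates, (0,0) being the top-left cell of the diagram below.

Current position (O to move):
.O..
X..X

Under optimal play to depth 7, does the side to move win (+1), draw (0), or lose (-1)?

value(.O../X..X, O) = +1

ply 1, O at .O../X..X | (0,0)=+0→OO../X..X; (0,2)=+1→.OO./X..X*; (0,3)=+0→.O.O/X..X; (1,1)=+0→.O../XO.X; (1,2)=+0→.O../X.OX
ply 2, X at .OO./X..X | (0,0)=-1→XOO./X..X*; (0,3)=-1→.OOX/X..X; (1,1)=-1→.OO./XX.X; (1,2)=-1→.OO./X.XX
ply 3, O at XOO./X..X | (0,3)=+1→XOOO/X..X*; (1,1)=+0→XOO./XO.X; (1,2)=+0→XOO./X.OX
ply 4: XOOO/X..X is terminal -1 (X); from .O../X..X depth 7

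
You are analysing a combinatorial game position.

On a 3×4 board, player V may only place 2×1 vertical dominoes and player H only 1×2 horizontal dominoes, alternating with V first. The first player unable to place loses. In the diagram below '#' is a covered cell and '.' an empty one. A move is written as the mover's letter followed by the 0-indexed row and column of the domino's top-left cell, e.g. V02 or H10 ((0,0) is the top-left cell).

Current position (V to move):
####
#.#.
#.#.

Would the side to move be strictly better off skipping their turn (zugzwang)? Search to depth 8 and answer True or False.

zugzwang(####/#.#./#.#., V) = False

[####/#.#./#.#.] V move#1: V11:+1/####/###./###.*, V13:+1/####/#.##/#.##
[####/###./###.] end (terminal -1, H#2); searched ####/#.#./#.#. to 8
if V skipped the turn, H would face:
~ [####/#.#./#.#.] end (terminal -1, H#1); searched ####/#.#./#.#. to 8
compare (V): move=+1 vs pass=+1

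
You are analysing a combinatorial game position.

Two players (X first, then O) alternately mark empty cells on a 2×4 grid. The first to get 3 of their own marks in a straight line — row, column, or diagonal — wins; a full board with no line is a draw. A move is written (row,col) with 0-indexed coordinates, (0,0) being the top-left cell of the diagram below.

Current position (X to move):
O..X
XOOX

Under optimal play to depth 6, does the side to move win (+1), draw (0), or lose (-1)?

p1 X@[O..X/XOOX]: (0,1)[OX.X/XOOX]+0* (0,2)[O.XX/XOOX]+0
p2 O@[OX.X/XOOX]: (0,2)[OXOX/XOOX]+0*
p3 X@[OXOX/XOOX] terminal +0; root [O..X/XOOX] d6

value(O..X/XOOX, X) = 0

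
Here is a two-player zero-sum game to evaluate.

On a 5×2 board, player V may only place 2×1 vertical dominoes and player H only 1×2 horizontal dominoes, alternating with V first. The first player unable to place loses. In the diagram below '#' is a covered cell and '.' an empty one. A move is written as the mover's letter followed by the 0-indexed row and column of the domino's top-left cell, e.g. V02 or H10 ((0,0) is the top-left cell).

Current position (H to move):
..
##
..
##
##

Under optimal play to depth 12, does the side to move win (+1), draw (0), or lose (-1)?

p1 H@[../##/../##/##]: H00[##/##/../##/##]+1* H20[../##/##/##/##]+1
p2 V@[##/##/../##/##] terminal -1; root [../##/../##/##] d12

value(../##/../##/##, H) = +1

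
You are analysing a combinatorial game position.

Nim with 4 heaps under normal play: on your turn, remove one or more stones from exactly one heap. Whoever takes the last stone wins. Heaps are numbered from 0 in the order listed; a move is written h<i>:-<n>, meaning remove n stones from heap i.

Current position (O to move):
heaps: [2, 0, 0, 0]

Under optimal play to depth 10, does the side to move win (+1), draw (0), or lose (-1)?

value((2,0,0,0), O) = +1

[(2,0,0,0)] O move#1: h0:-1:-1/(1,0,0,0), h0:-2:+1/(0,0,0,0)*
[(0,0,0,0)] end (terminal -1, X#2); searched (2,0,0,0) to 10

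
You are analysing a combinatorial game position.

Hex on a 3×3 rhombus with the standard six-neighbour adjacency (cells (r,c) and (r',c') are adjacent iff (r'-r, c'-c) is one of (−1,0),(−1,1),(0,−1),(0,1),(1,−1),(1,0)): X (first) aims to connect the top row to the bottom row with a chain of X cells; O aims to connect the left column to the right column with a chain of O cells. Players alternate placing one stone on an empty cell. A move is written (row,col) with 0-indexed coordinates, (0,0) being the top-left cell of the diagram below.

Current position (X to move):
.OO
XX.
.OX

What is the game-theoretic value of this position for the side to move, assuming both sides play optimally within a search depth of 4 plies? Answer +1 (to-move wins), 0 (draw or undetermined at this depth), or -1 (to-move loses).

p1 X@[.OO/XX./.OX]: (0,0)[XOO/XX./.OX]+1* (1,2)[.OO/XXX/.OX]-1 (2,0)[.OO/XX./XOX]-1
p2 O@[XOO/XX./.OX]: (1,2)[XOO/XXO/.OX]-1* (2,0)[XOO/XX./OOX]-1
p3 X@[XOO/XXO/.OX]: (2,0)[XOO/XXO/XOX]+1*
p4 O@[XOO/XXO/XOX] terminal -1; root [.OO/XX./.OX] d4

value(.OO/XX./.OX, X) = +1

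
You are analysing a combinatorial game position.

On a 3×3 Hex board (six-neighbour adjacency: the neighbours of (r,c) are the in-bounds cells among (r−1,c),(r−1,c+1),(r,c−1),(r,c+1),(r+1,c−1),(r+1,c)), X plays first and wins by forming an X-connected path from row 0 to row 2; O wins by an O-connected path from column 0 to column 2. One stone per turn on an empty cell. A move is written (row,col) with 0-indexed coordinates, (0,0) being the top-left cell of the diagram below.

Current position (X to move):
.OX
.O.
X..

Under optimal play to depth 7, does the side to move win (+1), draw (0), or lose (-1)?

value(.OX/.O./X.., X) = +1

p1 X@[.OX/.O./X..]: (0,0)[XOX/.O./X..]+1* (1,0)[.OX/XO./X..]+1 (1,2)[.OX/.OX/X..]+1 (2,1)[.OX/.O./XX.]-1 (2,2)[.OX/.O./X.X]-1
p2 O@[XOX/.O./X..]: (1,0)[XOX/OO./X..]-1* (1,2)[XOX/.OO/X..]-1 (2,1)[XOX/.O./XO.]-1 (2,2)[XOX/.O./X.O]-1
p3 X@[XOX/OO./X..]: (1,2)[XOX/OOX/X..]+1* (2,1)[XOX/OO./XX.]-1 (2,2)[XOX/OO./X.X]-1
p4 O@[XOX/OOX/X..]: (2,1)[XOX/OOX/XO.]-1* (2,2)[XOX/OOX/X.O]-1
p5 X@[XOX/OOX/XO.]: (2,2)[XOX/OOX/XOX]+1*
p6 O@[XOX/OOX/XOX] terminal -1; root [.OX/.O./X..] d7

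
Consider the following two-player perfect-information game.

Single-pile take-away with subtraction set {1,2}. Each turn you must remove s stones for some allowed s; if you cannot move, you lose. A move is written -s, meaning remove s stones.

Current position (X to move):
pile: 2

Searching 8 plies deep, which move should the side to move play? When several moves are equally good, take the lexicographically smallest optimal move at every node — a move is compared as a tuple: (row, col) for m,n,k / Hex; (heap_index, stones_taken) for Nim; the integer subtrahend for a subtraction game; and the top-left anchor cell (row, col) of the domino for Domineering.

[2] X move#1: -1:-1/1, -2:+1/0*
[0] end (terminal -1, O#2); searched 2 to 8

X's best at [2]: -2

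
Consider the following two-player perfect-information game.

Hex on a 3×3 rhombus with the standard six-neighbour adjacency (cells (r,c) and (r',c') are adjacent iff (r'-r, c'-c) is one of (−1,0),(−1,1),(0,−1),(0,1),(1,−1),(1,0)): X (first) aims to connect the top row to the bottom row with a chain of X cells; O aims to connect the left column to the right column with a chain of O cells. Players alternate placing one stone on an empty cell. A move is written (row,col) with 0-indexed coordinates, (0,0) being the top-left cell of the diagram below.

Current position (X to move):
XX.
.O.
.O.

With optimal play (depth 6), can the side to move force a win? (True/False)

X winning at [XX./.O./.O.]: False

[XX./.O./.O.] X move#1: (0,2):-1/XXX/.O./.O.*, (1,0):-1/XX./XO./.O., (1,2):-1/XX./.OX/.O., (2,0):-1/XX./.O./XO., (2,2):-1/XX./.O./.OX
[XXX/.O./.O.] O move#2: (1,0):+1/XXX/OO./.O.*, (1,2):+1/XXX/.OO/.O., (2,0):+1/XXX/.O./OO., (2,2):+1/XXX/.O./.OO
[XXX/OO./.O.] X move#3: (1,2):-1/XXX/OOX/.O.*, (2,0):-1/XXX/OO./XO., (2,2):-1/XXX/OO./.OX
[XXX/OOX/.O.] O move#4: (2,0):-1/XXX/OOX/OO., (2,2):+1/XXX/OOX/.OO*
[XXX/OOX/.OO] end (terminal -1, X#5); searched XX./.O./.O. to 6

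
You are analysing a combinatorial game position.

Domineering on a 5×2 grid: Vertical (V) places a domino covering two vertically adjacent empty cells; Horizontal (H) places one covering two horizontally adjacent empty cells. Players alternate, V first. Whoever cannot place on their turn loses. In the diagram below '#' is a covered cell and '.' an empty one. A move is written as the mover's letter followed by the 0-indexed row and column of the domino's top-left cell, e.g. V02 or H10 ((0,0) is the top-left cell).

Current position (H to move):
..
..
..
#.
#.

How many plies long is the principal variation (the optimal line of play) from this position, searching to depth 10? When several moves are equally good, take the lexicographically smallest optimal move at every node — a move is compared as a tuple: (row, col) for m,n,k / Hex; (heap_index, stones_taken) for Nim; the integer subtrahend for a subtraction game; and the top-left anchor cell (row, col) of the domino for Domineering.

PV length from [../../../#./#.]: 3 plies

p1 H@[../../../#./#.]: H00[##/../../#./#.]-1 H10[../##/../#./#.]+1* H20[../../##/#./#.]-1
p2 V@[../##/../#./#.]: V21[../##/.#/##/#.]-1* V31[../##/../##/##]-1
p3 H@[../##/.#/##/#.]: H00[##/##/.#/##/#.]+1*
p4 V@[##/##/.#/##/#.] terminal -1; root [../../../#./#.] d10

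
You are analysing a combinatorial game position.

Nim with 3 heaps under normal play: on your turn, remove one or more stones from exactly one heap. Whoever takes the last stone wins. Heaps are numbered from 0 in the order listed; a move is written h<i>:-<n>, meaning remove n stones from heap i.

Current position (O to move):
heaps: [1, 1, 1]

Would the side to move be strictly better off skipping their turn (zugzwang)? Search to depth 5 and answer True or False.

ply 1, O at (1,1,1) | h0:-1=+1→(0,1,1)*; h1:-1=+1→(1,0,1); h2:-1=+1→(1,1,0)
ply 2, X at (0,1,1) | h1:-1=-1→(0,0,1)*; h2:-1=-1→(0,1,0)
ply 3, O at (0,0,1) | h2:-1=+1→(0,0,0)*
ply 4: (0,0,0) is terminal -1 (X); from (1,1,1) depth 5
if O skipped the turn, X would face:
~ ply 1, X at (1,1,1) | h0:-1=+1→(0,1,1)*; h1:-1=+1→(1,0,1); h2:-1=+1→(1,1,0)
~ ply 2, O at (0,1,1) | h1:-1=-1→(0,0,1)*; h2:-1=-1→(0,1,0)
~ ply 3, X at (0,0,1) | h2:-1=+1→(0,0,0)*
~ ply 4: (0,0,0) is terminal -1 (O); from (1,1,1) depth 5
compare (O): move=+1 vs pass=-1

zugzwang((1,1,1), O) = False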